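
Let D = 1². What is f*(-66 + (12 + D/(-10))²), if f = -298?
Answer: -1126589/50 ≈ -22532.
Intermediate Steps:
D = 1
f*(-66 + (12 + D/(-10))²) = -298*(-66 + (12 + 1/(-10))²) = -298*(-66 + (12 + 1*(-⅒))²) = -298*(-66 + (12 - ⅒)²) = -298*(-66 + (119/10)²) = -298*(-66 + 14161/100) = -298*7561/100 = -1126589/50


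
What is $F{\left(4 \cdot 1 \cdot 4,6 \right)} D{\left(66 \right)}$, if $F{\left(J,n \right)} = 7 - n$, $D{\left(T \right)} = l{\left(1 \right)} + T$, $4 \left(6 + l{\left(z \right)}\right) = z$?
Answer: $\frac{241}{4} \approx 60.25$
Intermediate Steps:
$l{\left(z \right)} = -6 + \frac{z}{4}$
$D{\left(T \right)} = - \frac{23}{4} + T$ ($D{\left(T \right)} = \left(-6 + \frac{1}{4} \cdot 1\right) + T = \left(-6 + \frac{1}{4}\right) + T = - \frac{23}{4} + T$)
$F{\left(4 \cdot 1 \cdot 4,6 \right)} D{\left(66 \right)} = \left(7 - 6\right) \left(- \frac{23}{4} + 66\right) = \left(7 - 6\right) \frac{241}{4} = 1 \cdot \frac{241}{4} = \frac{241}{4}$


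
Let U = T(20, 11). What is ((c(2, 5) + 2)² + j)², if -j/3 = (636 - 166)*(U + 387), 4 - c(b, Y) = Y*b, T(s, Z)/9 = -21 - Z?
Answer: 19480901476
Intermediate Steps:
T(s, Z) = -189 - 9*Z (T(s, Z) = 9*(-21 - Z) = -189 - 9*Z)
U = -288 (U = -189 - 9*11 = -189 - 99 = -288)
c(b, Y) = 4 - Y*b
j = -139590 (j = -3*(636 - 166)*(-288 + 387) = -1410*99 = -3*46530 = -139590)
((c(2, 5) + 2)² + j)² = (((4 - 1*5*2) + 2)² - 139590)² = (((4 - 10) + 2)² - 139590)² = ((-6 + 2)² - 139590)² = ((-4)² - 139590)² = (16 - 139590)² = (-139574)² = 19480901476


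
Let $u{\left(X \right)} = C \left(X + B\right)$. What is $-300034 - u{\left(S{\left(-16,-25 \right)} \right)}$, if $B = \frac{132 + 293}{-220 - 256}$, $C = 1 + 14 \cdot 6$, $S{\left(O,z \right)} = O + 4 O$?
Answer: $- \frac{8208427}{28} \approx -2.9316 \cdot 10^{5}$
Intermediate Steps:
$S{\left(O,z \right)} = 5 O$
$C = 85$ ($C = 1 + 84 = 85$)
$B = - \frac{25}{28}$ ($B = \frac{425}{-476} = 425 \left(- \frac{1}{476}\right) = - \frac{25}{28} \approx -0.89286$)
$u{\left(X \right)} = - \frac{2125}{28} + 85 X$ ($u{\left(X \right)} = 85 \left(X - \frac{25}{28}\right) = 85 \left(- \frac{25}{28} + X\right) = - \frac{2125}{28} + 85 X$)
$-300034 - u{\left(S{\left(-16,-25 \right)} \right)} = -300034 - \left(- \frac{2125}{28} + 85 \cdot 5 \left(-16\right)\right) = -300034 - \left(- \frac{2125}{28} + 85 \left(-80\right)\right) = -300034 - \left(- \frac{2125}{28} - 6800\right) = -300034 - - \frac{192525}{28} = -300034 + \frac{192525}{28} = - \frac{8208427}{28}$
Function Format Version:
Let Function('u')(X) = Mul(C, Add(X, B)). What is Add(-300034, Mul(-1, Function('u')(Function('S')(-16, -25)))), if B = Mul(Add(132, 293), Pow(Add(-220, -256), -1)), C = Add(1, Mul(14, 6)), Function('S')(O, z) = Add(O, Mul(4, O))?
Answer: Rational(-8208427, 28) ≈ -2.9316e+5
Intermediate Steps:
Function('S')(O, z) = Mul(5, O)
C = 85 (C = Add(1, 84) = 85)
B = Rational(-25, 28) (B = Mul(425, Pow(-476, -1)) = Mul(425, Rational(-1, 476)) = Rational(-25, 28) ≈ -0.89286)
Function('u')(X) = Add(Rational(-2125, 28), Mul(85, X)) (Function('u')(X) = Mul(85, Add(X, Rational(-25, 28))) = Mul(85, Add(Rational(-25, 28), X)) = Add(Rational(-2125, 28), Mul(85, X)))
Add(-300034, Mul(-1, Function('u')(Function('S')(-16, -25)))) = Add(-300034, Mul(-1, Add(Rational(-2125, 28), Mul(85, Mul(5, -16))))) = Add(-300034, Mul(-1, Add(Rational(-2125, 28), Mul(85, -80)))) = Add(-300034, Mul(-1, Add(Rational(-2125, 28), -6800))) = Add(-300034, Mul(-1, Rational(-192525, 28))) = Add(-300034, Rational(192525, 28)) = Rational(-8208427, 28)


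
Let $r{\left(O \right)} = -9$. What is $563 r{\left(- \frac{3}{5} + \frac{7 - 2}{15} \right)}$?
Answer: $-5067$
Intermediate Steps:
$563 r{\left(- \frac{3}{5} + \frac{7 - 2}{15} \right)} = 563 \left(-9\right) = -5067$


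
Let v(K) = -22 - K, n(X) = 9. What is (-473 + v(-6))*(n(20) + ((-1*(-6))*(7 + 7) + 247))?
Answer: -166260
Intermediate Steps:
(-473 + v(-6))*(n(20) + ((-1*(-6))*(7 + 7) + 247)) = (-473 + (-22 - 1*(-6)))*(9 + ((-1*(-6))*(7 + 7) + 247)) = (-473 + (-22 + 6))*(9 + (6*14 + 247)) = (-473 - 16)*(9 + (84 + 247)) = -489*(9 + 331) = -489*340 = -166260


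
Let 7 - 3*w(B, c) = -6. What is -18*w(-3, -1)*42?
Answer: -3276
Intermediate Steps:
w(B, c) = 13/3 (w(B, c) = 7/3 - ⅓*(-6) = 7/3 + 2 = 13/3)
-18*w(-3, -1)*42 = -18*13/3*42 = -78*42 = -3276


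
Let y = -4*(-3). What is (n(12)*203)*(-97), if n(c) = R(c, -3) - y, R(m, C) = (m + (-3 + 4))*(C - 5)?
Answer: 2284156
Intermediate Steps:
R(m, C) = (1 + m)*(-5 + C) (R(m, C) = (m + 1)*(-5 + C) = (1 + m)*(-5 + C))
y = 12
n(c) = -20 - 8*c (n(c) = (-5 - 3 - 5*c - 3*c) - 1*12 = (-8 - 8*c) - 12 = -20 - 8*c)
(n(12)*203)*(-97) = ((-20 - 8*12)*203)*(-97) = ((-20 - 96)*203)*(-97) = -116*203*(-97) = -23548*(-97) = 2284156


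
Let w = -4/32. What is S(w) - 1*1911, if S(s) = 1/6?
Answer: -11465/6 ≈ -1910.8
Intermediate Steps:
w = -1/8 (w = -4*1/32 = -1/8 ≈ -0.12500)
S(s) = 1/6
S(w) - 1*1911 = 1/6 - 1*1911 = 1/6 - 1911 = -11465/6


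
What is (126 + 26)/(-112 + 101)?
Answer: -152/11 ≈ -13.818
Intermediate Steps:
(126 + 26)/(-112 + 101) = 152/(-11) = 152*(-1/11) = -152/11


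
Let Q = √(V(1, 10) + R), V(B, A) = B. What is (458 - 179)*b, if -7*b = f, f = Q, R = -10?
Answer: -837*I/7 ≈ -119.57*I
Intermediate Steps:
Q = 3*I (Q = √(1 - 10) = √(-9) = 3*I ≈ 3.0*I)
f = 3*I ≈ 3.0*I
b = -3*I/7 ≈ -0.42857*I
(458 - 179)*b = (458 - 179)*(-3*I/7) = 279*(-3*I/7) = -837*I/7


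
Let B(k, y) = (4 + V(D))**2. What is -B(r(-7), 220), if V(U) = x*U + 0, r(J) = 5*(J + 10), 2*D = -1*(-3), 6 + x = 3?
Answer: -1/4 ≈ -0.25000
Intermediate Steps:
x = -3 (x = -6 + 3 = -3)
D = 3/2 (D = (-1*(-3))/2 = (1/2)*3 = 3/2 ≈ 1.5000)
r(J) = 50 + 5*J (r(J) = 5*(10 + J) = 50 + 5*J)
V(U) = -3*U (V(U) = -3*U + 0 = -3*U)
B(k, y) = 1/4 (B(k, y) = (4 - 3*3/2)**2 = (4 - 9/2)**2 = (-1/2)**2 = 1/4)
-B(r(-7), 220) = -1*1/4 = -1/4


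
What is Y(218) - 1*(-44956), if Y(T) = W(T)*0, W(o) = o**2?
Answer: 44956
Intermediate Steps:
Y(T) = 0 (Y(T) = T**2*0 = 0)
Y(218) - 1*(-44956) = 0 - 1*(-44956) = 0 + 44956 = 44956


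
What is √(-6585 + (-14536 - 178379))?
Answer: 10*I*√1995 ≈ 446.65*I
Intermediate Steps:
√(-6585 + (-14536 - 178379)) = √(-6585 - 192915) = √(-199500) = 10*I*√1995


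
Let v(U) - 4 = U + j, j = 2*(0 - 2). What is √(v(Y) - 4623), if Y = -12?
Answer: 3*I*√515 ≈ 68.081*I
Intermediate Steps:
j = -4 (j = 2*(-2) = -4)
v(U) = U (v(U) = 4 + (U - 4) = 4 + (-4 + U) = U)
√(v(Y) - 4623) = √(-12 - 4623) = √(-4635) = 3*I*√515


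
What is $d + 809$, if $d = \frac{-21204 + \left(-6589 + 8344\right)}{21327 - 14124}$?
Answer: $\frac{1935926}{2401} \approx 806.3$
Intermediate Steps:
$d = - \frac{6483}{2401}$ ($d = \frac{-21204 + 1755}{7203} = \left(-19449\right) \frac{1}{7203} = - \frac{6483}{2401} \approx -2.7001$)
$d + 809 = - \frac{6483}{2401} + 809 = \frac{1935926}{2401}$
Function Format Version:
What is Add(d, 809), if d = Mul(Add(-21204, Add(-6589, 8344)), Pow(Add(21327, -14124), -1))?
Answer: Rational(1935926, 2401) ≈ 806.30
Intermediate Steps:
d = Rational(-6483, 2401) (d = Mul(Add(-21204, 1755), Pow(7203, -1)) = Mul(-19449, Rational(1, 7203)) = Rational(-6483, 2401) ≈ -2.7001)
Add(d, 809) = Add(Rational(-6483, 2401), 809) = Rational(1935926, 2401)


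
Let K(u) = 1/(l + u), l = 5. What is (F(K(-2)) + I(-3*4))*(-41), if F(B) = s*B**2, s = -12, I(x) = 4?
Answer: -328/3 ≈ -109.33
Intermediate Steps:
K(u) = 1/(5 + u)
F(B) = -12*B**2
(F(K(-2)) + I(-3*4))*(-41) = (-12/(5 - 2)**2 + 4)*(-41) = (-12*(1/3)**2 + 4)*(-41) = (-12*1/9 + 4)*(-41) = (-4/3 + 4)*(-41) = (8/3)*(-41) = -328/3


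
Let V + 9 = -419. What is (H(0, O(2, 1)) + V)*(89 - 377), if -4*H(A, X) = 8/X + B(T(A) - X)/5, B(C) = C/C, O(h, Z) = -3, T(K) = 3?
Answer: 615432/5 ≈ 1.2309e+5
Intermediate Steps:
V = -428 (V = -9 - 419 = -428)
B(C) = 1
H(A, X) = -1/20 - 2/X (H(A, X) = -(8/X + 1/5)/4 = -(1/5 + 8/X)/4 = -1/20 - 2/X)
(H(0, O(2, 1)) + V)*(89 - 377) = ((1/20)*(-40 - 1*(-3))/(-3) - 428)*(89 - 377) = ((1/20)*(-1/3)*(-40 + 3) - 428)*(-288) = ((1/20)*(-1/3)*(-37) - 428)*(-288) = (37/60 - 428)*(-288) = -25643/60*(-288) = 615432/5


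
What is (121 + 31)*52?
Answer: 7904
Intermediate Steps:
(121 + 31)*52 = 152*52 = 7904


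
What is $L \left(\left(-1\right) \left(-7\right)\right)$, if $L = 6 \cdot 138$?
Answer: $5796$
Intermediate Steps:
$L = 828$
$L \left(\left(-1\right) \left(-7\right)\right) = 828 \left(\left(-1\right) \left(-7\right)\right) = 828 \cdot 7 = 5796$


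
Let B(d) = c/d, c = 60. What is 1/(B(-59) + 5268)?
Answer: 59/310752 ≈ 0.00018986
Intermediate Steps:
B(d) = 60/d
1/(B(-59) + 5268) = 1/(60/(-59) + 5268) = 1/(60*(-1/59) + 5268) = 1/(-60/59 + 5268) = 1/(310752/59) = 59/310752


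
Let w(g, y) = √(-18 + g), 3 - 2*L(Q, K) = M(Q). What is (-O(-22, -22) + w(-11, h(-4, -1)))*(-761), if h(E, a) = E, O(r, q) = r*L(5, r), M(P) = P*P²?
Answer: 1021262 - 761*I*√29 ≈ 1.0213e+6 - 4098.1*I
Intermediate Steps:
M(P) = P³
L(Q, K) = 3/2 - Q³/2
O(r, q) = -61*r (O(r, q) = r*(3/2 - ½*5³) = r*(3/2 - ½*125) = r*(3/2 - 125/2) = r*(-61) = -61*r)
(-O(-22, -22) + w(-11, h(-4, -1)))*(-761) = (-(-61)*(-22) + √(-18 - 11))*(-761) = (-1*1342 + √(-29))*(-761) = (-1342 + I*√29)*(-761) = 1021262 - 761*I*√29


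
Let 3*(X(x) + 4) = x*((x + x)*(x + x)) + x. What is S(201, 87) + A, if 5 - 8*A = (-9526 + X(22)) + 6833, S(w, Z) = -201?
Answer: -9833/6 ≈ -1638.8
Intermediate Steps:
X(x) = -4 + x/3 + 4*x³/3 (X(x) = -4 + (x*((x + x)*(x + x)) + x)/3 = -4 + (x*((2*x)*(2*x)) + x)/3 = -4 + (x*(4*x²) + x)/3 = -4 + (4*x³ + x)/3 = -4 + (x + 4*x³)/3 = -4 + (x/3 + 4*x³/3) = -4 + x/3 + 4*x³/3)
A = -8627/6 (A = 5/8 - ((-9526 + (-4 + (⅓)*22 + (4/3)*22³)) + 6833)/8 = 5/8 - ((-9526 + (-4 + 22/3 + (4/3)*10648)) + 6833)/8 = 5/8 - ((-9526 + (-4 + 22/3 + 42592/3)) + 6833)/8 = 5/8 - ((-9526 + 42602/3) + 6833)/8 = 5/8 - (14024/3 + 6833)/8 = 5/8 - ⅛*34523/3 = 5/8 - 34523/24 = -8627/6 ≈ -1437.8)
S(201, 87) + A = -201 - 8627/6 = -9833/6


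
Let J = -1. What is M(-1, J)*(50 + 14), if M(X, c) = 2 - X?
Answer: 192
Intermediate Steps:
M(-1, J)*(50 + 14) = (2 - 1*(-1))*(50 + 14) = (2 + 1)*64 = 3*64 = 192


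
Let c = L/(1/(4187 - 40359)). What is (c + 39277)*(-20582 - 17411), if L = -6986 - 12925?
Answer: -27364837002217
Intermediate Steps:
L = -19911
c = 720220692 (c = -19911/(1/(4187 - 40359)) = -19911/(1/(-36172)) = -19911/(-1/36172) = -19911*(-36172) = 720220692)
(c + 39277)*(-20582 - 17411) = (720220692 + 39277)*(-20582 - 17411) = 720259969*(-37993) = -27364837002217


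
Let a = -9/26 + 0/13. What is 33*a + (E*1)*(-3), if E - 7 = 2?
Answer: -999/26 ≈ -38.423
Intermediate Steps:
E = 9 (E = 7 + 2 = 9)
a = -9/26 (a = -9*1/26 + 0*(1/13) = -9/26 + 0 = -9/26 ≈ -0.34615)
33*a + (E*1)*(-3) = 33*(-9/26) + (9*1)*(-3) = -297/26 + 9*(-3) = -297/26 - 27 = -999/26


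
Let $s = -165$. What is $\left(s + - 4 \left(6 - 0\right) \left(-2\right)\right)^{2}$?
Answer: $13689$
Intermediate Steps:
$\left(s + - 4 \left(6 - 0\right) \left(-2\right)\right)^{2} = \left(-165 + - 4 \left(6 - 0\right) \left(-2\right)\right)^{2} = \left(-165 + - 4 \left(6 + 0\right) \left(-2\right)\right)^{2} = \left(-165 + \left(-4\right) 6 \left(-2\right)\right)^{2} = \left(-165 - -48\right)^{2} = \left(-165 + 48\right)^{2} = \left(-117\right)^{2} = 13689$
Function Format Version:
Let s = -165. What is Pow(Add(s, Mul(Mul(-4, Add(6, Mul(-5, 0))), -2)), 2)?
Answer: 13689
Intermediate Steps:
Pow(Add(s, Mul(Mul(-4, Add(6, Mul(-5, 0))), -2)), 2) = Pow(Add(-165, Mul(Mul(-4, Add(6, Mul(-5, 0))), -2)), 2) = Pow(Add(-165, Mul(Mul(-4, Add(6, 0)), -2)), 2) = Pow(Add(-165, Mul(Mul(-4, 6), -2)), 2) = Pow(Add(-165, Mul(-24, -2)), 2) = Pow(Add(-165, 48), 2) = Pow(-117, 2) = 13689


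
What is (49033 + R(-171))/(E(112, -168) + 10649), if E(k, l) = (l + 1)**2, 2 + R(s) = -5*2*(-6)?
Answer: 49091/38538 ≈ 1.2738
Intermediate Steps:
R(s) = 58 (R(s) = -2 - 5*2*(-6) = -2 - 10*(-6) = -2 + 60 = 58)
E(k, l) = (1 + l)**2
(49033 + R(-171))/(E(112, -168) + 10649) = (49033 + 58)/((1 - 168)**2 + 10649) = 49091/((-167)**2 + 10649) = 49091/(27889 + 10649) = 49091/38538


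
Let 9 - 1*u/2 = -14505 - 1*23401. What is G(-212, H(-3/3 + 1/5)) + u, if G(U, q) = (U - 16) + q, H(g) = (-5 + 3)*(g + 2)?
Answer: 377998/5 ≈ 75600.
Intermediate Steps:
H(g) = -4 - 2*g (H(g) = -2*(2 + g) = -4 - 2*g)
G(U, q) = -16 + U + q (G(U, q) = (-16 + U) + q = -16 + U + q)
u = 75830 (u = 18 - 2*(-14505 - 1*23401) = 18 - 2*(-14505 - 23401) = 18 - 2*(-37906) = 18 + 75812 = 75830)
G(-212, H(-3/3 + 1/5)) + u = (-16 - 212 + (-4 - 2*(-3/3 + 1/5))) + 75830 = (-16 - 212 + (-4 - 2*(-3*⅓ + 1*(⅕)))) + 75830 = (-16 - 212 + (-4 - 2*(-1 + ⅕))) + 75830 = (-16 - 212 + (-4 - 2*(-⅘))) + 75830 = (-16 - 212 + (-4 + 8/5)) + 75830 = (-16 - 212 - 12/5) + 75830 = -1152/5 + 75830 = 377998/5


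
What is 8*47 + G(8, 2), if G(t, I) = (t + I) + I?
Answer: 388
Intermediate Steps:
G(t, I) = t + 2*I (G(t, I) = (I + t) + I = t + 2*I)
8*47 + G(8, 2) = 8*47 + (8 + 2*2) = 376 + (8 + 4) = 376 + 12 = 388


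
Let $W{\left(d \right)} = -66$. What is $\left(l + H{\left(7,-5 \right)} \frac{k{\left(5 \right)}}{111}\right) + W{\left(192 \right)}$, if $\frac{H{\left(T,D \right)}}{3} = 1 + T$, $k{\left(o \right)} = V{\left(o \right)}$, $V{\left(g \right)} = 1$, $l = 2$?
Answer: $- \frac{2360}{37} \approx -63.784$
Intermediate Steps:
$k{\left(o \right)} = 1$
$H{\left(T,D \right)} = 3 + 3 T$ ($H{\left(T,D \right)} = 3 \left(1 + T\right) = 3 + 3 T$)
$\left(l + H{\left(7,-5 \right)} \frac{k{\left(5 \right)}}{111}\right) + W{\left(192 \right)} = \left(2 + \left(3 + 3 \cdot 7\right) 1 \cdot \frac{1}{111}\right) - 66 = \left(2 + \left(3 + 21\right) 1 \cdot \frac{1}{111}\right) - 66 = \left(2 + 24 \cdot \frac{1}{111}\right) - 66 = \left(2 + \frac{8}{37}\right) - 66 = \frac{82}{37} - 66 = - \frac{2360}{37}$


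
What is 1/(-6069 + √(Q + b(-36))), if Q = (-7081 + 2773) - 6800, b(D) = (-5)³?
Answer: -6069/36843994 - I*√11233/36843994 ≈ -0.00016472 - 2.8766e-6*I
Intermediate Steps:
b(D) = -125
Q = -11108 (Q = -4308 - 6800 = -11108)
1/(-6069 + √(Q + b(-36))) = 1/(-6069 + √(-11108 - 125)) = 1/(-6069 + √(-11233)) = 1/(-6069 + I*√11233)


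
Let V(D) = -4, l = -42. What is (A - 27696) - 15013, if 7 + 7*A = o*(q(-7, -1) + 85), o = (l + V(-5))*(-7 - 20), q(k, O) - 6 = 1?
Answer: -184706/7 ≈ -26387.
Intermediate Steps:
q(k, O) = 7 (q(k, O) = 6 + 1 = 7)
o = 1242 (o = (-42 - 4)*(-7 - 20) = -46*(-27) = 1242)
A = 114257/7 (A = -1 + (1242*(7 + 85))/7 = -1 + (1242*92)/7 = -1 + (⅐)*114264 = -1 + 114264/7 = 114257/7 ≈ 16322.)
(A - 27696) - 15013 = (114257/7 - 27696) - 15013 = -79615/7 - 15013 = -184706/7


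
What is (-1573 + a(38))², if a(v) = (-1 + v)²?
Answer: 41616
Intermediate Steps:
(-1573 + a(38))² = (-1573 + (-1 + 38)²)² = (-1573 + 37²)² = (-1573 + 1369)² = (-204)² = 41616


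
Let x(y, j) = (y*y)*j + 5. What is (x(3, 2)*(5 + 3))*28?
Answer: 5152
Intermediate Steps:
x(y, j) = 5 + j*y² (x(y, j) = y²*j + 5 = j*y² + 5 = 5 + j*y²)
(x(3, 2)*(5 + 3))*28 = ((5 + 2*3²)*(5 + 3))*28 = ((5 + 2*9)*8)*28 = ((5 + 18)*8)*28 = (23*8)*28 = 184*28 = 5152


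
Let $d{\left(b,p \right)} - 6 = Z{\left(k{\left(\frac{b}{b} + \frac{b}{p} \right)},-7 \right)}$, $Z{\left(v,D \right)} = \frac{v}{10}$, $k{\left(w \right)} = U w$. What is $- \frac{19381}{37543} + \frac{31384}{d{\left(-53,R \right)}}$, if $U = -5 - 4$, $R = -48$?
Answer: $\frac{188507188603}{24665751} \approx 7642.5$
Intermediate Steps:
$U = -9$ ($U = -5 - 4 = -9$)
$k{\left(w \right)} = - 9 w$
$Z{\left(v,D \right)} = \frac{v}{10}$ ($Z{\left(v,D \right)} = v \frac{1}{10} = \frac{v}{10}$)
$d{\left(b,p \right)} = \frac{51}{10} - \frac{9 b}{10 p}$ ($d{\left(b,p \right)} = 6 + \frac{\left(-9\right) \left(\frac{b}{b} + \frac{b}{p}\right)}{10} = 6 + \frac{\left(-9\right) \left(1 + \frac{b}{p}\right)}{10} = 6 + \frac{-9 - \frac{9 b}{p}}{10} = 6 - \left(\frac{9}{10} + \frac{9 b}{10 p}\right) = \frac{51}{10} - \frac{9 b}{10 p}$)
$- \frac{19381}{37543} + \frac{31384}{d{\left(-53,R \right)}} = - \frac{19381}{37543} + \frac{31384}{\frac{3}{10} \frac{1}{-48} \left(\left(-3\right) \left(-53\right) + 17 \left(-48\right)\right)} = \left(-19381\right) \frac{1}{37543} + \frac{31384}{\frac{3}{10} \left(- \frac{1}{48}\right) \left(159 - 816\right)} = - \frac{19381}{37543} + \frac{31384}{\frac{3}{10} \left(- \frac{1}{48}\right) \left(-657\right)} = - \frac{19381}{37543} + \frac{31384}{\frac{657}{160}} = - \frac{19381}{37543} + 31384 \cdot \frac{160}{657} = - \frac{19381}{37543} + \frac{5021440}{657} = \frac{188507188603}{24665751}$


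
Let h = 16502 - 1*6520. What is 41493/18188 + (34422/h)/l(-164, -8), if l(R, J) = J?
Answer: 335924709/181552616 ≈ 1.8503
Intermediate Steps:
h = 9982 (h = 16502 - 6520 = 9982)
41493/18188 + (34422/h)/l(-164, -8) = 41493/18188 + (34422/9982)/(-8) = 41493*(1/18188) + (34422*(1/9982))*(-⅛) = 41493/18188 + (17211/4991)*(-⅛) = 41493/18188 - 17211/39928 = 335924709/181552616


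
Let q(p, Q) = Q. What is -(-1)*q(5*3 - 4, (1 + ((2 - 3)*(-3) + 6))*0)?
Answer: 0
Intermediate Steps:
-(-1)*q(5*3 - 4, (1 + ((2 - 3)*(-3) + 6))*0) = -(-1)*(1 + ((2 - 3)*(-3) + 6))*0 = -(-1)*(1 + (-1*(-3) + 6))*0 = -(-1)*(1 + (3 + 6))*0 = -(-1)*(1 + 9)*0 = -(-1)*10*0 = -(-1)*0 = -1*0 = 0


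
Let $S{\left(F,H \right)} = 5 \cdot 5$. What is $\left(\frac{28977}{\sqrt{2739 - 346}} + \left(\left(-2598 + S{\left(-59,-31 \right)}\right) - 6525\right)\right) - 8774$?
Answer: $-17872 + \frac{28977 \sqrt{2393}}{2393} \approx -17280.0$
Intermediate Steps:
$S{\left(F,H \right)} = 25$
$\left(\frac{28977}{\sqrt{2739 - 346}} + \left(\left(-2598 + S{\left(-59,-31 \right)}\right) - 6525\right)\right) - 8774 = \left(\frac{28977}{\sqrt{2739 - 346}} + \left(\left(-2598 + 25\right) - 6525\right)\right) - 8774 = \left(\frac{28977}{\sqrt{2393}} - 9098\right) - 8774 = \left(28977 \frac{\sqrt{2393}}{2393} - 9098\right) - 8774 = \left(\frac{28977 \sqrt{2393}}{2393} - 9098\right) - 8774 = \left(-9098 + \frac{28977 \sqrt{2393}}{2393}\right) - 8774 = -17872 + \frac{28977 \sqrt{2393}}{2393}$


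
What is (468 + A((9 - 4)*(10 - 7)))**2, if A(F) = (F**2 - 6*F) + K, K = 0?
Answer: 363609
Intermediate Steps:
A(F) = F**2 - 6*F (A(F) = (F**2 - 6*F) + 0 = F**2 - 6*F)
(468 + A((9 - 4)*(10 - 7)))**2 = (468 + ((9 - 4)*(10 - 7))*(-6 + (9 - 4)*(10 - 7)))**2 = (468 + (5*3)*(-6 + 5*3))**2 = (468 + 15*(-6 + 15))**2 = (468 + 15*9)**2 = (468 + 135)**2 = 603**2 = 363609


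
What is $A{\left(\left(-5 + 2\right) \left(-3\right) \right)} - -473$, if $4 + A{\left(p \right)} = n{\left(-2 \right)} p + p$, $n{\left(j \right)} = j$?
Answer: $460$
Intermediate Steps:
$A{\left(p \right)} = -4 - p$ ($A{\left(p \right)} = -4 + \left(- 2 p + p\right) = -4 - p$)
$A{\left(\left(-5 + 2\right) \left(-3\right) \right)} - -473 = \left(-4 - \left(-5 + 2\right) \left(-3\right)\right) - -473 = \left(-4 - \left(-3\right) \left(-3\right)\right) + 473 = \left(-4 - 9\right) + 473 = -13 + 473 = 460$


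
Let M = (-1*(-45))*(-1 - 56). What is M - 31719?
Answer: -34284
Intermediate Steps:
M = -2565 (M = 45*(-57) = -2565)
M - 31719 = -2565 - 31719 = -34284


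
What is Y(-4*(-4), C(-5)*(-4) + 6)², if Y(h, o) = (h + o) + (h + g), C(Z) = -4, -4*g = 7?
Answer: 43681/16 ≈ 2730.1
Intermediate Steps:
g = -7/4 (g = -¼*7 = -7/4 ≈ -1.7500)
Y(h, o) = -7/4 + o + 2*h (Y(h, o) = (h + o) + (h - 7/4) = (h + o) + (-7/4 + h) = -7/4 + o + 2*h)
Y(-4*(-4), C(-5)*(-4) + 6)² = (-7/4 + (-4*(-4) + 6) + 2*(-4*(-4)))² = (-7/4 + (16 + 6) + 2*16)² = (-7/4 + 22 + 32)² = (209/4)² = 43681/16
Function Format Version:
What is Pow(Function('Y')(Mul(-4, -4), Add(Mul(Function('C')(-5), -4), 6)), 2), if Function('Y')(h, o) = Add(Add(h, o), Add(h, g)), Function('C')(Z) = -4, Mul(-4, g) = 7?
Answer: Rational(43681, 16) ≈ 2730.1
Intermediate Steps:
g = Rational(-7, 4) (g = Mul(Rational(-1, 4), 7) = Rational(-7, 4) ≈ -1.7500)
Function('Y')(h, o) = Add(Rational(-7, 4), o, Mul(2, h)) (Function('Y')(h, o) = Add(Add(h, o), Add(h, Rational(-7, 4))) = Add(Add(h, o), Add(Rational(-7, 4), h)) = Add(Rational(-7, 4), o, Mul(2, h)))
Pow(Function('Y')(Mul(-4, -4), Add(Mul(Function('C')(-5), -4), 6)), 2) = Pow(Add(Rational(-7, 4), Add(Mul(-4, -4), 6), Mul(2, Mul(-4, -4))), 2) = Pow(Add(Rational(-7, 4), Add(16, 6), Mul(2, 16)), 2) = Pow(Add(Rational(-7, 4), 22, 32), 2) = Pow(Rational(209, 4), 2) = Rational(43681, 16)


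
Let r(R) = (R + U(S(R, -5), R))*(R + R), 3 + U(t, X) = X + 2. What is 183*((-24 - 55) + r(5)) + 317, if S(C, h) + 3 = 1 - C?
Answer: 2330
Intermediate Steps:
S(C, h) = -2 - C (S(C, h) = -3 + (1 - C) = -2 - C)
U(t, X) = -1 + X (U(t, X) = -3 + (X + 2) = -3 + (2 + X) = -1 + X)
r(R) = 2*R*(-1 + 2*R) (r(R) = (R + (-1 + R))*(R + R) = (-1 + 2*R)*(2*R) = 2*R*(-1 + 2*R))
183*((-24 - 55) + r(5)) + 317 = 183*((-24 - 55) + 2*5*(-1 + 2*5)) + 317 = 183*(-79 + 2*5*(-1 + 10)) + 317 = 183*(-79 + 2*5*9) + 317 = 183*(-79 + 90) + 317 = 183*11 + 317 = 2013 + 317 = 2330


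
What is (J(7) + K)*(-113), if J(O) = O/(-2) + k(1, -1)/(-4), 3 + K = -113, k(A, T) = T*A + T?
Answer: 13447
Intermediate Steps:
k(A, T) = T + A*T (k(A, T) = A*T + T = T + A*T)
K = -116 (K = -3 - 113 = -116)
J(O) = ½ - O/2 (J(O) = O/(-2) - (1 + 1)/(-4) = O*(-½) - 1*2*(-¼) = -O/2 - 2*(-¼) = -O/2 + ½ = ½ - O/2)
(J(7) + K)*(-113) = ((½ - ½*7) - 116)*(-113) = ((½ - 7/2) - 116)*(-113) = (-3 - 116)*(-113) = -119*(-113) = 13447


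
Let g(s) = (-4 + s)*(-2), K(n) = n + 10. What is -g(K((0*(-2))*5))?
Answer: 12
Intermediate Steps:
K(n) = 10 + n
g(s) = 8 - 2*s
-g(K((0*(-2))*5)) = -(8 - 2*(10 + (0*(-2))*5)) = -(8 - 2*(10 + 0*5)) = -(8 - 2*(10 + 0)) = -(8 - 2*10) = -(8 - 20) = -1*(-12) = 12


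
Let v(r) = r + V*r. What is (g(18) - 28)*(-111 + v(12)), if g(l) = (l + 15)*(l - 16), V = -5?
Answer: -6042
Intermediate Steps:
g(l) = (-16 + l)*(15 + l) (g(l) = (15 + l)*(-16 + l) = (-16 + l)*(15 + l))
v(r) = -4*r (v(r) = r - 5*r = -4*r)
(g(18) - 28)*(-111 + v(12)) = ((-240 + 18² - 1*18) - 28)*(-111 - 4*12) = ((-240 + 324 - 18) - 28)*(-111 - 48) = (66 - 28)*(-159) = 38*(-159) = -6042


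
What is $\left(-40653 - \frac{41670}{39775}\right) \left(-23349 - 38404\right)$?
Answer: $\frac{539759521881}{215} \approx 2.5105 \cdot 10^{9}$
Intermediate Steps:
$\left(-40653 - \frac{41670}{39775}\right) \left(-23349 - 38404\right) = \left(-40653 - \frac{8334}{7955}\right) \left(-61753\right) = \left(- \frac{323402949}{7955}\right) \left(-61753\right) = \frac{539759521881}{215}$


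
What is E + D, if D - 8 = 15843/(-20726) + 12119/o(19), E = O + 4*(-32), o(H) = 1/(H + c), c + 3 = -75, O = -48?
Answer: -14823023057/20726 ≈ -7.1519e+5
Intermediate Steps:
c = -78 (c = -3 - 75 = -78)
o(H) = 1/(-78 + H) (o(H) = 1/(H - 78) = 1/(-78 + H))
E = -176 (E = -48 + 4*(-32) = -48 - 128 = -176)
D = -14819375281/20726 (D = 8 + (15843/(-20726) + 12119/(1/(-78 + 19))) = 8 + (15843*(-1/20726) + 12119/(1/(-59))) = 8 + (-15843/20726 + 12119/(-1/59)) = 8 + (-15843/20726 + 12119*(-59)) = 8 + (-15843/20726 - 715021) = 8 - 14819541089/20726 = -14819375281/20726 ≈ -7.1501e+5)
E + D = -176 - 14819375281/20726 = -14823023057/20726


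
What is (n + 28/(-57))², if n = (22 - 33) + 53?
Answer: 5597956/3249 ≈ 1723.0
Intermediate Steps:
n = 42 (n = -11 + 53 = 42)
(n + 28/(-57))² = (42 + 28/(-57))² = (42 + 28*(-1/57))² = (42 - 28/57)² = (2366/57)² = 5597956/3249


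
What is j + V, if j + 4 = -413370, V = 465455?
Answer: 52081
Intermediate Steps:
j = -413374 (j = -4 - 413370 = -413374)
j + V = -413374 + 465455 = 52081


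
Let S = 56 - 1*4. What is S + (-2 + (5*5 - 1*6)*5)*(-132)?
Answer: -12224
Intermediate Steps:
S = 52 (S = 56 - 4 = 52)
S + (-2 + (5*5 - 1*6)*5)*(-132) = 52 + (-2 + (5*5 - 1*6)*5)*(-132) = 52 + (-2 + (25 - 6)*5)*(-132) = 52 + (-2 + 19*5)*(-132) = 52 + (-2 + 95)*(-132) = 52 + 93*(-132) = 52 - 12276 = -12224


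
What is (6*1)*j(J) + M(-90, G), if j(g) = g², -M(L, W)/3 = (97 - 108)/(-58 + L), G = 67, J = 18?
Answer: 287679/148 ≈ 1943.8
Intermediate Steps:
M(L, W) = 33/(-58 + L) (M(L, W) = -3*(97 - 108)/(-58 + L) = -(-33)/(-58 + L) = 33/(-58 + L))
(6*1)*j(J) + M(-90, G) = (6*1)*18² + 33/(-58 - 90) = 6*324 + 33/(-148) = 1944 + 33*(-1/148) = 1944 - 33/148 = 287679/148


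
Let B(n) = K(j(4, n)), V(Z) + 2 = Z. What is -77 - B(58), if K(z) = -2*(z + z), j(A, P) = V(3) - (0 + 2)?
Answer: -81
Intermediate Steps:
V(Z) = -2 + Z
j(A, P) = -1 (j(A, P) = (-2 + 3) - (0 + 2) = 1 - 1*2 = 1 - 2 = -1)
K(z) = -4*z
B(n) = 4 (B(n) = -4*(-1) = 4)
-77 - B(58) = -77 - 1*4 = -77 - 4 = -81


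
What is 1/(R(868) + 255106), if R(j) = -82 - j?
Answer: 1/254156 ≈ 3.9346e-6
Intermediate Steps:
1/(R(868) + 255106) = 1/((-82 - 1*868) + 255106) = 1/((-82 - 868) + 255106) = 1/(-950 + 255106) = 1/254156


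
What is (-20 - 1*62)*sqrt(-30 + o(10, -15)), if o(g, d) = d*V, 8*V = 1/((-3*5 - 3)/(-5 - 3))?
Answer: -41*I*sqrt(1110)/3 ≈ -455.33*I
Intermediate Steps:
V = 1/18 (V = 1/(8*(((-3*5 - 3)/(-5 - 3)))) = 1/(8*(((-15 - 3)/(-8)))) = 1/(8*((-18*(-1/8)))) = 1/(8*(9/4)) = (1/8)*(4/9) = 1/18 ≈ 0.055556)
o(g, d) = d/18 (o(g, d) = d*(1/18) = d/18)
(-20 - 1*62)*sqrt(-30 + o(10, -15)) = (-20 - 1*62)*sqrt(-30 + (1/18)*(-15)) = (-20 - 62)*sqrt(-30 - 5/6) = -41*I*sqrt(1110)/3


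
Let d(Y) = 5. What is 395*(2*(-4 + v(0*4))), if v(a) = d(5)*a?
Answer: -3160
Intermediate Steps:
v(a) = 5*a
395*(2*(-4 + v(0*4))) = 395*(2*(-4 + 5*(0*4))) = 395*(2*(-4 + 5*0)) = 395*(2*(-4 + 0)) = 395*(2*(-4)) = 395*(-8) = -3160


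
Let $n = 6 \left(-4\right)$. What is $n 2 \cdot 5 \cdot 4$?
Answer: $-960$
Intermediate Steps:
$n = -24$
$n 2 \cdot 5 \cdot 4 = - 24 \cdot 2 \cdot 5 \cdot 4 = - 24 \cdot 10 \cdot 4 = \left(-24\right) 40 = -960$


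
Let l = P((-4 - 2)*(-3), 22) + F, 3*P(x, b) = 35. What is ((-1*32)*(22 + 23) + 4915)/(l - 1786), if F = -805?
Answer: -10425/7738 ≈ -1.3472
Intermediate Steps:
P(x, b) = 35/3 (P(x, b) = (⅓)*35 = 35/3)
l = -2380/3 (l = 35/3 - 805 = -2380/3 ≈ -793.33)
((-1*32)*(22 + 23) + 4915)/(l - 1786) = ((-1*32)*(22 + 23) + 4915)/(-2380/3 - 1786) = (-32*45 + 4915)/(-7738/3) = (-1440 + 4915)*(-3/7738) = 3475*(-3/7738) = -10425/7738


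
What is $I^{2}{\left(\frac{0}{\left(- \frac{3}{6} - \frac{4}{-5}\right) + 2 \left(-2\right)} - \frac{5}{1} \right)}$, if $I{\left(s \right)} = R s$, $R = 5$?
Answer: $625$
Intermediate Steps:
$I{\left(s \right)} = 5 s$
$I^{2}{\left(\frac{0}{\left(- \frac{3}{6} - \frac{4}{-5}\right) + 2 \left(-2\right)} - \frac{5}{1} \right)} = \left(5 \left(\frac{0}{\left(- \frac{3}{6} - \frac{4}{-5}\right) + 2 \left(-2\right)} - \frac{5}{1}\right)\right)^{2} = \left(5 \left(\frac{0}{\left(\left(-3\right) \frac{1}{6} - - \frac{4}{5}\right) - 4} - 5\right)\right)^{2} = \left(5 \left(\frac{0}{\left(- \frac{1}{2} + \frac{4}{5}\right) - 4} - 5\right)\right)^{2} = \left(5 \left(\frac{0}{\frac{3}{10} - 4} - 5\right)\right)^{2} = \left(5 \left(\frac{0}{- \frac{37}{10}} - 5\right)\right)^{2} = \left(5 \left(0 \left(- \frac{10}{37}\right) - 5\right)\right)^{2} = \left(5 \left(0 - 5\right)\right)^{2} = \left(5 \left(-5\right)\right)^{2} = \left(-25\right)^{2} = 625$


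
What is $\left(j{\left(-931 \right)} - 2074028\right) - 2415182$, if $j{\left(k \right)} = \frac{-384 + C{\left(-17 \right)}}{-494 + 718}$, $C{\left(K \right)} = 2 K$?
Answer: $- \frac{502791729}{112} \approx -4.4892 \cdot 10^{6}$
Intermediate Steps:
$j{\left(k \right)} = - \frac{209}{112}$ ($j{\left(k \right)} = \frac{-384 + 2 \left(-17\right)}{-494 + 718} = \frac{-384 - 34}{224} = \left(-418\right) \frac{1}{224} = - \frac{209}{112}$)
$\left(j{\left(-931 \right)} - 2074028\right) - 2415182 = \left(- \frac{209}{112} - 2074028\right) - 2415182 = - \frac{232291345}{112} - 2415182 = - \frac{502791729}{112}$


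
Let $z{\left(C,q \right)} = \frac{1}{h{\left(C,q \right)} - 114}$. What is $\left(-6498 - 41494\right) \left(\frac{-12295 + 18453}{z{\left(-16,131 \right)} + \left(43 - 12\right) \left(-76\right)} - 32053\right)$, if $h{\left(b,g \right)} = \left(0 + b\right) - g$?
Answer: $\frac{945996315937288}{614917} \approx 1.5384 \cdot 10^{9}$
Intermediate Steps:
$h{\left(b,g \right)} = b - g$
$z{\left(C,q \right)} = \frac{1}{-114 + C - q}$ ($z{\left(C,q \right)} = \frac{1}{\left(C - q\right) - 114} = \frac{1}{-114 + C - q}$)
$\left(-6498 - 41494\right) \left(\frac{-12295 + 18453}{z{\left(-16,131 \right)} + \left(43 - 12\right) \left(-76\right)} - 32053\right) = \left(-6498 - 41494\right) \left(\frac{-12295 + 18453}{- \frac{1}{114 + 131 - -16} + \left(43 - 12\right) \left(-76\right)} - 32053\right) = - 47992 \left(\frac{6158}{- \frac{1}{114 + 131 + 16} + 31 \left(-76\right)} - 32053\right) = - 47992 \left(\frac{6158}{- \frac{1}{261} - 2356} - 32053\right) = - 47992 \left(\frac{6158}{- \frac{614917}{261}} - 32053\right) = - 47992 \left(6158 \left(- \frac{261}{614917}\right) - 32053\right) = - 47992 \left(- \frac{1607238}{614917} - 32053\right) = \left(-47992\right) \left(- \frac{19711541839}{614917}\right) = \frac{945996315937288}{614917}$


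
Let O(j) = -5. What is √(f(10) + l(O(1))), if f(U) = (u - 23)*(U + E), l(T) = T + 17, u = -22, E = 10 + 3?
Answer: I*√1023 ≈ 31.984*I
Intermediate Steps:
E = 13
l(T) = 17 + T
f(U) = -585 - 45*U (f(U) = (-22 - 23)*(U + 13) = -45*(13 + U) = -585 - 45*U)
√(f(10) + l(O(1))) = √((-585 - 45*10) + (17 - 5)) = √((-585 - 450) + 12) = √(-1035 + 12) = √(-1023) = I*√1023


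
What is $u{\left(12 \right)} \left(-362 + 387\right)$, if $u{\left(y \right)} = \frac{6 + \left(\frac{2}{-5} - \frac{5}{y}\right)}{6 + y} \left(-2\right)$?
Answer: $- \frac{1555}{108} \approx -14.398$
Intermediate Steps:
$u{\left(y \right)} = - \frac{2 \left(\frac{28}{5} - \frac{5}{y}\right)}{6 + y}$ ($u{\left(y \right)} = \frac{6 + \left(2 \left(- \frac{1}{5}\right) - \frac{5}{y}\right)}{6 + y} \left(-2\right) = \frac{6 - \left(\frac{2}{5} + \frac{5}{y}\right)}{6 + y} \left(-2\right) = \frac{\frac{28}{5} - \frac{5}{y}}{6 + y} \left(-2\right) = - \frac{2 \left(\frac{28}{5} - \frac{5}{y}\right)}{6 + y}$)
$u{\left(12 \right)} \left(-362 + 387\right) = \frac{2 \left(25 - 336\right)}{5 \cdot 12 \left(6 + 12\right)} \left(-362 + 387\right) = \frac{2}{5} \cdot \frac{1}{12} \cdot \frac{1}{18} \left(25 - 336\right) 25 = \frac{2}{5} \cdot \frac{1}{12} \cdot \frac{1}{18} \left(-311\right) 25 = \left(- \frac{311}{540}\right) 25 = - \frac{1555}{108}$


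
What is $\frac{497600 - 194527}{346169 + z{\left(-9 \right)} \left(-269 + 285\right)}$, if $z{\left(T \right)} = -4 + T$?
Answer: $\frac{303073}{345961} \approx 0.87603$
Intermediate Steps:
$\frac{497600 - 194527}{346169 + z{\left(-9 \right)} \left(-269 + 285\right)} = \frac{497600 - 194527}{346169 + \left(-4 - 9\right) \left(-269 + 285\right)} = \frac{303073}{346169 - 208} = \frac{303073}{345961}$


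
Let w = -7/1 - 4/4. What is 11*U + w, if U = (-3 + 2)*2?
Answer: -30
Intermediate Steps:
w = -8 (w = -7*1 - 4*¼ = -7 - 1 = -8)
U = -2 (U = -1*2 = -2)
11*U + w = 11*(-2) - 8 = -22 - 8 = -30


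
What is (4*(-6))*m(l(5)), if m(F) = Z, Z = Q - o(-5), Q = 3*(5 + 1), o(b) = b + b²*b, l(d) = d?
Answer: -3552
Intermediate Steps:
o(b) = b + b³
Q = 18 (Q = 3*6 = 18)
Z = 148 (Z = 18 - (-5 + (-5)³) = 18 - (-5 - 125) = 18 - 1*(-130) = 18 + 130 = 148)
m(F) = 148
(4*(-6))*m(l(5)) = (4*(-6))*148 = -24*148 = -3552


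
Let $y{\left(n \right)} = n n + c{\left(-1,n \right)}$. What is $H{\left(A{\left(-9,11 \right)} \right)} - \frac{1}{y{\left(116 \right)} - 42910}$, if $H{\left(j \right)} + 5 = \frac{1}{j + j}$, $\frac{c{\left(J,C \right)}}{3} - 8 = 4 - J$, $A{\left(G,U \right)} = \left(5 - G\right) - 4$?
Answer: $- \frac{582413}{117660} \approx -4.95$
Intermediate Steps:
$A{\left(G,U \right)} = 1 - G$ ($A{\left(G,U \right)} = \left(5 - G\right) - 4 = 1 - G$)
$c{\left(J,C \right)} = 36 - 3 J$ ($c{\left(J,C \right)} = 24 + 3 \left(4 - J\right) = 24 - \left(-12 + 3 J\right) = 36 - 3 J$)
$H{\left(j \right)} = -5 + \frac{1}{2 j}$ ($H{\left(j \right)} = -5 + \frac{1}{j + j} = -5 + \frac{1}{2 j}$)
$y{\left(n \right)} = 39 + n^{2}$ ($y{\left(n \right)} = n n + \left(36 - -3\right) = n^{2} + \left(36 + 3\right) = n^{2} + 39 = 39 + n^{2}$)
$H{\left(A{\left(-9,11 \right)} \right)} - \frac{1}{y{\left(116 \right)} - 42910} = \left(-5 + \frac{1}{2 \left(1 - -9\right)}\right) - \frac{1}{\left(39 + 116^{2}\right) - 42910} = \left(-5 + \frac{1}{2 \left(1 + 9\right)}\right) - \frac{1}{\left(39 + 13456\right) - 42910} = \left(-5 + \frac{1}{2 \cdot 10}\right) - \frac{1}{13495 - 42910} = \left(-5 + \frac{1}{2} \cdot \frac{1}{10}\right) - \frac{1}{-29415} = \left(-5 + \frac{1}{20}\right) - - \frac{1}{29415} = - \frac{99}{20} + \frac{1}{29415} = - \frac{582413}{117660}$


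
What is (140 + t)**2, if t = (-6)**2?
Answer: 30976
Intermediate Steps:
t = 36
(140 + t)**2 = (140 + 36)**2 = 176**2 = 30976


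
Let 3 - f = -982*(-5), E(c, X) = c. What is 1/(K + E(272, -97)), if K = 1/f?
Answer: 4907/1334703 ≈ 0.0036765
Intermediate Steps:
f = -4907 (f = 3 - (-982)*(-5) = 3 - 1*4910 = 3 - 4910 = -4907)
K = -1/4907 (K = 1/(-4907) = -1/4907 ≈ -0.00020379)
1/(K + E(272, -97)) = 1/(-1/4907 + 272) = 1/(1334703/4907) = 4907/1334703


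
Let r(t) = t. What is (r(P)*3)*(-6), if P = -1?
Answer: 18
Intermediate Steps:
(r(P)*3)*(-6) = -1*3*(-6) = -3*(-6) = 18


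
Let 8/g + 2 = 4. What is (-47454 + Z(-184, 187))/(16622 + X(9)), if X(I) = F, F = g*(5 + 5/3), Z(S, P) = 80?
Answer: -71061/24973 ≈ -2.8455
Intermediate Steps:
g = 4 (g = 8/(-2 + 4) = 8/2 = 8*(1/2) = 4)
F = 80/3 (F = 4*(5 + 5/3) = 4*(20/3) = 80/3 ≈ 26.667)
X(I) = 80/3
(-47454 + Z(-184, 187))/(16622 + X(9)) = (-47454 + 80)/(16622 + 80/3) = -47374/49946/3 = -47374*3/49946 = -71061/24973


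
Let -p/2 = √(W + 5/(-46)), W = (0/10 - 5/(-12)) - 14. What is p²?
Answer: -3779/69 ≈ -54.768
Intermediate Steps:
W = -163/12 (W = (0*(⅒) - 5*(-1/12)) - 14 = (0 + 5/12) - 14 = 5/12 - 14 = -163/12 ≈ -13.583)
p = -I*√260751/69 (p = -2*√(-163/12 + 5/(-46)) = -2*√(-163/12 + 5*(-1/46)) = -2*√(-163/12 - 5/46) = -I*√260751/69 ≈ -7.4006*I)
p² = (-I*√260751/69)² = -3779/69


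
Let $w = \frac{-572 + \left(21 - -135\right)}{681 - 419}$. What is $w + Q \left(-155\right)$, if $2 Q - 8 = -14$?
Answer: $\frac{60707}{131} \approx 463.41$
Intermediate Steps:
$Q = -3$ ($Q = 4 + \frac{1}{2} \left(-14\right) = 4 - 7 = -3$)
$w = - \frac{208}{131}$ ($w = \frac{-572 + \left(21 + 135\right)}{262} = \left(-572 + 156\right) \frac{1}{262} = \left(-416\right) \frac{1}{262} = - \frac{208}{131} \approx -1.5878$)
$w + Q \left(-155\right) = - \frac{208}{131} - -465 = - \frac{208}{131} + 465 = \frac{60707}{131}$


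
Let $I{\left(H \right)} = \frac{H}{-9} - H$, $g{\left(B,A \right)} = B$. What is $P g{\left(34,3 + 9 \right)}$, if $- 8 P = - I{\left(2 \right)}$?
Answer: $- \frac{85}{9} \approx -9.4444$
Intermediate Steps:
$I{\left(H \right)} = - \frac{10 H}{9}$ ($I{\left(H \right)} = H \left(- \frac{1}{9}\right) - H = - \frac{H}{9} - H = - \frac{10 H}{9}$)
$P = - \frac{5}{18}$ ($P = - \frac{\left(-1\right) \left(\left(- \frac{10}{9}\right) 2\right)}{8} = - \frac{\left(-1\right) \left(- \frac{20}{9}\right)}{8} = \left(- \frac{1}{8}\right) \frac{20}{9} = - \frac{5}{18} \approx -0.27778$)
$P g{\left(34,3 + 9 \right)} = \left(- \frac{5}{18}\right) 34 = - \frac{85}{9}$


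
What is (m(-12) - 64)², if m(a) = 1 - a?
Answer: 2601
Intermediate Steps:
(m(-12) - 64)² = ((1 - 1*(-12)) - 64)² = ((1 + 12) - 64)² = (13 - 64)² = (-51)² = 2601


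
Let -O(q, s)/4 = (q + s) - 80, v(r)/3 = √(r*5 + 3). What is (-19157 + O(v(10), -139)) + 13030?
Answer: -5251 - 12*√53 ≈ -5338.4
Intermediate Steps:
v(r) = 3*√(3 + 5*r) (v(r) = 3*√(r*5 + 3) = 3*√(5*r + 3) = 3*√(3 + 5*r))
O(q, s) = 320 - 4*q - 4*s (O(q, s) = -4*((q + s) - 80) = -4*(-80 + q + s) = 320 - 4*q - 4*s)
(-19157 + O(v(10), -139)) + 13030 = (-19157 + (320 - 12*√(3 + 5*10) - 4*(-139))) + 13030 = (-19157 + (320 - 12*√(3 + 50) + 556)) + 13030 = (-19157 + (320 - 12*√53 + 556)) + 13030 = (-19157 + (876 - 12*√53)) + 13030 = (-18281 - 12*√53) + 13030 = -5251 - 12*√53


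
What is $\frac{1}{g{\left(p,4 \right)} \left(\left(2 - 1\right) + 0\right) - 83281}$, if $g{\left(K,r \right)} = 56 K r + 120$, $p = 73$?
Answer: $- \frac{1}{66809} \approx -1.4968 \cdot 10^{-5}$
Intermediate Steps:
$g{\left(K,r \right)} = 120 + 56 K r$ ($g{\left(K,r \right)} = 56 K r + 120 = 120 + 56 K r$)
$\frac{1}{g{\left(p,4 \right)} \left(\left(2 - 1\right) + 0\right) - 83281} = \frac{1}{\left(120 + 56 \cdot 73 \cdot 4\right) \left(\left(2 - 1\right) + 0\right) - 83281} = \frac{1}{\left(120 + 16352\right) \left(1 + 0\right) - 83281} = \frac{1}{16472 \cdot 1 - 83281} = \frac{1}{16472 - 83281} = \frac{1}{-66809} = - \frac{1}{66809}$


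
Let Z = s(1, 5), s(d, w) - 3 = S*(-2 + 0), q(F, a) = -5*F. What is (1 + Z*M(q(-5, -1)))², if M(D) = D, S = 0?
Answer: 5776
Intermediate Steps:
s(d, w) = 3 (s(d, w) = 3 + 0*(-2 + 0) = 3 + 0*(-2) = 3 + 0 = 3)
Z = 3
(1 + Z*M(q(-5, -1)))² = (1 + 3*(-5*(-5)))² = (1 + 3*25)² = (1 + 75)² = 76² = 5776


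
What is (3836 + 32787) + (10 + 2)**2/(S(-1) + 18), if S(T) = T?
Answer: 622735/17 ≈ 36632.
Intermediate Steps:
(3836 + 32787) + (10 + 2)**2/(S(-1) + 18) = (3836 + 32787) + (10 + 2)**2/(-1 + 18) = 36623 + 12**2/17 = 36623 + 144*(1/17) = 36623 + 144/17 = 622735/17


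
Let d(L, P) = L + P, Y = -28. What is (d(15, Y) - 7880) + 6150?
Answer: -1743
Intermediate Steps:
(d(15, Y) - 7880) + 6150 = ((15 - 28) - 7880) + 6150 = (-13 - 7880) + 6150 = -7893 + 6150 = -1743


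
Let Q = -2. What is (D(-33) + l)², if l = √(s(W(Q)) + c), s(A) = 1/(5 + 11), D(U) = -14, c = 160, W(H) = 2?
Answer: (56 - √2561)²/16 ≈ 1.8182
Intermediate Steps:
s(A) = 1/16
l = √2561/4 (l = √(1/16 + 160) = √(2561/16) = √2561/4 ≈ 12.652)
(D(-33) + l)² = (-14 + √2561/4)²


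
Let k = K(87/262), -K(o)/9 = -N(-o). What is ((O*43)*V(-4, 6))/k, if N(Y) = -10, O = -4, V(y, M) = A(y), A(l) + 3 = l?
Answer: -602/45 ≈ -13.378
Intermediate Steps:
A(l) = -3 + l
V(y, M) = -3 + y
K(o) = -90 (K(o) = -(-9)*(-10) = -9*10 = -90)
k = -90
((O*43)*V(-4, 6))/k = ((-4*43)*(-3 - 4))/(-90) = -172*(-7)*(-1/90) = 1204*(-1/90) = -602/45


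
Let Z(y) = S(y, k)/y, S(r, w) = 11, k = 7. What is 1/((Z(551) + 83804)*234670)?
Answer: 551/10836125440050 ≈ 5.0848e-11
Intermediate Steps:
Z(y) = 11/y
1/((Z(551) + 83804)*234670) = 1/((11/551 + 83804)*234670) = (1/234670)/(11*(1/551) + 83804) = (1/234670)/(11/551 + 83804) = (1/234670)/(46176015/551) = (551/46176015)*(1/234670) = 551/10836125440050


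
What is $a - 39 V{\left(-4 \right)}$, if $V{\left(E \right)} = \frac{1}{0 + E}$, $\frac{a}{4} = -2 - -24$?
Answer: $\frac{391}{4} \approx 97.75$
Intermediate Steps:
$a = 88$ ($a = 4 \left(-2 - -24\right) = 4 \left(-2 + 24\right) = 4 \cdot 22 = 88$)
$V{\left(E \right)} = \frac{1}{E}$
$a - 39 V{\left(-4 \right)} = 88 - \frac{39}{-4} = 88 - - \frac{39}{4} = 88 + \frac{39}{4} = \frac{391}{4}$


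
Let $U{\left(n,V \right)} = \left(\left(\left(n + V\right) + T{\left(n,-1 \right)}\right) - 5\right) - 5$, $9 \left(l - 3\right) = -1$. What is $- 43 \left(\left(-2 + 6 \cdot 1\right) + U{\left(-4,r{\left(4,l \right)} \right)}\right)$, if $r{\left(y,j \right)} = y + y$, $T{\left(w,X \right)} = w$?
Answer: $258$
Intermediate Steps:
$l = \frac{26}{9}$ ($l = 3 + \frac{1}{9} \left(-1\right) = 3 - \frac{1}{9} = \frac{26}{9} \approx 2.8889$)
$r{\left(y,j \right)} = 2 y$
$U{\left(n,V \right)} = -10 + V + 2 n$ ($U{\left(n,V \right)} = \left(\left(\left(n + V\right) + n\right) - 5\right) - 5 = \left(\left(\left(V + n\right) + n\right) - 5\right) - 5 = \left(\left(V + 2 n\right) - 5\right) - 5 = \left(-5 + V + 2 n\right) - 5 = -10 + V + 2 n$)
$- 43 \left(\left(-2 + 6 \cdot 1\right) + U{\left(-4,r{\left(4,l \right)} \right)}\right) = - 43 \left(\left(-2 + 6 \cdot 1\right) + \left(-10 + 2 \cdot 4 + 2 \left(-4\right)\right)\right) = - 43 \left(\left(-2 + 6\right) - 10\right) = - 43 \left(4 - 10\right) = \left(-43\right) \left(-6\right) = 258$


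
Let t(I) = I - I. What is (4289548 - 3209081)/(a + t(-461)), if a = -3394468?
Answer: -1080467/3394468 ≈ -0.31830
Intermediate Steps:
t(I) = 0
(4289548 - 3209081)/(a + t(-461)) = (4289548 - 3209081)/(-3394468 + 0) = 1080467/(-3394468) = 1080467*(-1/3394468) = -1080467/3394468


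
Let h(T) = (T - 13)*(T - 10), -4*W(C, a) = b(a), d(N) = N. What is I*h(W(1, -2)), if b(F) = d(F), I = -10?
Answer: -2375/2 ≈ -1187.5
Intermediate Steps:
b(F) = F
W(C, a) = -a/4
h(T) = (-13 + T)*(-10 + T)
I*h(W(1, -2)) = -10*(130 + (-¼*(-2))² - (-23)*(-2)/4) = -10*(130 + (½)² - 23*½) = -10*(130 + ¼ - 23/2) = -10*475/4 = -2375/2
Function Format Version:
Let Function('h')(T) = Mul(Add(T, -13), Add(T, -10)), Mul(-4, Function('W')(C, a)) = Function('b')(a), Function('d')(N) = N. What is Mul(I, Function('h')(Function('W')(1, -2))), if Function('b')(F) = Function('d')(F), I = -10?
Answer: Rational(-2375, 2) ≈ -1187.5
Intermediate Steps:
Function('b')(F) = F
Function('W')(C, a) = Mul(Rational(-1, 4), a)
Function('h')(T) = Mul(Add(-13, T), Add(-10, T))
Mul(I, Function('h')(Function('W')(1, -2))) = Mul(-10, Add(130, Pow(Mul(Rational(-1, 4), -2), 2), Mul(-23, Mul(Rational(-1, 4), -2)))) = Mul(-10, Add(130, Pow(Rational(1, 2), 2), Mul(-23, Rational(1, 2)))) = Mul(-10, Add(130, Rational(1, 4), Rational(-23, 2))) = Mul(-10, Rational(475, 4)) = Rational(-2375, 2)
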